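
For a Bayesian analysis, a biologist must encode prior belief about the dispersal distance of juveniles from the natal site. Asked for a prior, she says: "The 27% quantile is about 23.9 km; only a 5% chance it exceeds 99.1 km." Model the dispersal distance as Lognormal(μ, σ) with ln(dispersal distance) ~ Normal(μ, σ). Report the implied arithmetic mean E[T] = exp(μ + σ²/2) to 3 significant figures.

E[T] ≈ 42.9 km

If T ~ Lognormal(μ,σ) then ln T ~ Normal(μ,σ), so the p-quantile of ln T is μ + z_p·σ.
ln(23.9) = 3.174 and ln(99.1) = 4.596; z_{0.27} = -0.6128, z_{0.95} = 1.645.
σ = (4.596 − 3.174)/(1.645 − (-0.6128)) = 0.630.
μ = 3.174 − (-0.6128)·0.630 = 3.560.
E[T] = exp(μ + σ²/2) = exp(3.560 + 0.1984) = 42.9 km.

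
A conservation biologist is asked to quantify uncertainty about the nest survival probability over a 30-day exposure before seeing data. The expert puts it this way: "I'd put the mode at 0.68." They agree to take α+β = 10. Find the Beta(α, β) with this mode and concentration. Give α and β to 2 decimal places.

For α,β > 1 the Beta mode is (α−1)/(α+β−2). With α+β = 10, the mode is (α−1)/8.
Set (α−1)/8 = 0.68 → α = 1 + 0.68·8 = 6.44.
β = 10 − α = 3.56.

α = 6.44, β = 3.56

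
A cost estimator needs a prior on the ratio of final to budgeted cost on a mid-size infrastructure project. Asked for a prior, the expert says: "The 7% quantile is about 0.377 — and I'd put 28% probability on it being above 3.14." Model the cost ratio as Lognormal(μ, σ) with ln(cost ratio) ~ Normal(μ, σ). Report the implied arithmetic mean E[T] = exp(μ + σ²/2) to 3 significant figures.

If T ~ Lognormal(μ,σ) then ln T ~ Normal(μ,σ), so the p-quantile of ln T is μ + z_p·σ.
ln(0.377) = -0.9755 and ln(3.14) = 1.144; z_{0.07} = -1.476, z_{0.72} = 0.5828.
σ = (1.144 − -0.9755)/(0.5828 − (-1.476)) = 1.030.
μ = -0.9755 − (-1.476)·1.030 = 0.544.
E[T] = exp(μ + σ²/2) = exp(0.544 + 0.5301) = 2.93.

E[T] ≈ 2.93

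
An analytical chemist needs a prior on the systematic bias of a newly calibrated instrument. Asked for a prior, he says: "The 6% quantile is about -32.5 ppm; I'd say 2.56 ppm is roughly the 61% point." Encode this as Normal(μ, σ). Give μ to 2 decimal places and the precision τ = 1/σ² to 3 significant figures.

The p-quantile of Normal(μ,σ) is μ + z_p·σ, with z_{0.06} = -1.555 and z_{0.61} = 0.2793.
Eliminate σ: μ = (z₂·x₁ − z₁·x₂)/(z₂ − z₁) = (0.2793·-32.5 − (-1.555)·2.56)/1.834 = -2.78.
Then σ = (x₂ − x₁)/(z₂ − z₁) = (2.56 − -32.5)/1.834 = 19.12.
Precision τ = 1/σ² = 1/19.12² = 0.00274.

μ = -2.78, τ = 0.00274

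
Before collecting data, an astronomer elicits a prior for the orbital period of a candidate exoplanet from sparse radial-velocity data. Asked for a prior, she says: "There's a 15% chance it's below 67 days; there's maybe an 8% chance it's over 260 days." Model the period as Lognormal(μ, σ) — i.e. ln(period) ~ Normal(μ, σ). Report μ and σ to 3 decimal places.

μ ≈ 4.780, σ ≈ 0.555

If T ~ Lognormal(μ,σ) then ln T ~ Normal(μ,σ), so the p-quantile of ln T is μ + z_p·σ.
ln(67) = 4.205 and ln(260) = 5.561; z_{0.15} = -1.036, z_{0.92} = 1.405.
σ = (5.561 − 4.205)/(1.405 − (-1.036)) = 0.555.
μ = 4.205 − (-1.036)·0.555 = 4.780.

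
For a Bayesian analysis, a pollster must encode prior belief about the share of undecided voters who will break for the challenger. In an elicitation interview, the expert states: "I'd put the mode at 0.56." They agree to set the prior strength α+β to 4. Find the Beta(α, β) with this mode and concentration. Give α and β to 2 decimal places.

For α,β > 1 the Beta mode is (α−1)/(α+β−2). With α+β = 4, the mode is (α−1)/2.
Set (α−1)/2 = 0.56 → α = 1 + 0.56·2 = 2.12.
β = 4 − α = 1.88.

α = 2.12, β = 1.88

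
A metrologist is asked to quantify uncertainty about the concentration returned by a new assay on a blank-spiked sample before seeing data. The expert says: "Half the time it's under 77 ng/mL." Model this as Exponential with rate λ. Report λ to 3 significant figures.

Exponential median = ln 2 / λ, so λ = ln 2 / 77.0 = 0.009.

λ ≈ 0.009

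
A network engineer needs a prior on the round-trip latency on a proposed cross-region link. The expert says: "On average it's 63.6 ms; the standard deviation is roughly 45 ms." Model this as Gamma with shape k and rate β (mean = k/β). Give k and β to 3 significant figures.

For Gamma(k, rate β): mean = k/β, variance = k/β², so CV = 1/√k.
CV = SD/mean = 45/63.6 = 0.7075, hence k = 1/CV² = 2.
Then β = k/mean = 2/63.6 = 0.0314.

k ≈ 2, β ≈ 0.0314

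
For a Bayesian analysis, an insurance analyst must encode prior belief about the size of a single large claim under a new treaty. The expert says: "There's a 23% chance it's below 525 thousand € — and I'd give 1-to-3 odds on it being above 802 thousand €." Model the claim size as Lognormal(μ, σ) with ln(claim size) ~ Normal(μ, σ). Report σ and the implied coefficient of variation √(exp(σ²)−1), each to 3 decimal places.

σ ≈ 0.300, CV ≈ 0.307

If T ~ Lognormal(μ,σ) then ln T ~ Normal(μ,σ), so the p-quantile of ln T is μ + z_p·σ.
ln(525) = 6.263 and ln(802) = 6.687; z_{0.23} = -0.7388, z_{0.75} = 0.6745.
σ = (6.687 − 6.263)/(0.6745 − (-0.7388)) = 0.300.
μ = 6.263 − (-0.7388)·0.300 = 6.485.
CV = √(exp(σ²)−1) = √(exp(0.0899)−1) = 0.307.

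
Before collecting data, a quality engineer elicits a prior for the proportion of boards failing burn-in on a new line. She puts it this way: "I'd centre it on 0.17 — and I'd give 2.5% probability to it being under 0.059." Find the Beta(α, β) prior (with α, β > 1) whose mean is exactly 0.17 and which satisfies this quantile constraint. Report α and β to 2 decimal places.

α ≈ 4.91, β ≈ 23.98

With mean 0.17 fixed, write α = 0.17s, β = 0.83s where s = α+β.
Need P(θ < 0.059) = 0.025 under Beta(0.17s, 0.83s). Normal approximation: (q−m)/√(m(1−m)/s) ≈ z_{0.025} = -1.96, so s ≈ 0.17·0.83·(-1.96)²/(0.059−0.17)² = 44.0.
At s = 44.0: P(θ<0.059) ≈ 0.007. Adjusting to match 0.025 gives s ≈ 28.89.
So α = 0.17·28.89 ≈ 4.91, β = 0.83·28.89 ≈ 23.98.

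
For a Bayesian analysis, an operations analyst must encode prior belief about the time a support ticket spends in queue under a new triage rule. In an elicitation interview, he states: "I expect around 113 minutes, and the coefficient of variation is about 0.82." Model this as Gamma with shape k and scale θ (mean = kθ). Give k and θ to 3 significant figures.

k ≈ 1.49, θ ≈ 76

For Gamma(k, scale θ): mean = kθ, variance = kθ², so CV = 1/√k.
CV = 0.82, hence k = 1/CV² = 1.49.
Then θ = mean/k = 113/1.49 = 76.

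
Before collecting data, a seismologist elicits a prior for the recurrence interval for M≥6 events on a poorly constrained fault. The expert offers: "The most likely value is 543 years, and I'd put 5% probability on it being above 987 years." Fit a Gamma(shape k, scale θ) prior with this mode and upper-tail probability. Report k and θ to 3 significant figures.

k ≈ 8.8, θ ≈ 69.6

Gamma(k,θ) with k>1 has mode (k−1)θ, so θ = 543/(k−1).
Need P(X < 987) = 0.95 with θ tied to k this way. Start at k = 2, θ = 543: P(X<987) ≈ 0.542.
Too low — raise k to concentrate. Iterating converges to k ≈ 8.8.
Then θ = 543/(8.8−1) ≈ 69.6.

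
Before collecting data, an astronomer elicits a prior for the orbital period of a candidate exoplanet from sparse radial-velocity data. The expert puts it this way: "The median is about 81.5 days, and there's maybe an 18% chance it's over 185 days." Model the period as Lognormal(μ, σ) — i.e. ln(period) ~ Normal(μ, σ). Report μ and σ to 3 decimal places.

μ ≈ 4.401, σ ≈ 0.896

If T ~ Lognormal(μ,σ) then ln T ~ Normal(μ,σ), so the p-quantile of ln T is μ + z_p·σ.
ln(81.5) = 4.401 and ln(185) = 5.22; z_{0.5} = 0, z_{0.82} = 0.9154.
σ = (5.22 − 4.401)/(0.9154 − (0)) = 0.896.
μ = 4.401 − (0)·0.896 = 4.401.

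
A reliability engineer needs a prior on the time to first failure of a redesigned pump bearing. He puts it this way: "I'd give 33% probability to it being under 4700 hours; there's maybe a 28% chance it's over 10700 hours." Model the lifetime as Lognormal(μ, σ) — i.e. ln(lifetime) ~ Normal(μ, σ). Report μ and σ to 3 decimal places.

If T ~ Lognormal(μ,σ) then ln T ~ Normal(μ,σ), so the p-quantile of ln T is μ + z_p·σ.
ln(4700) = 8.455 and ln(10700) = 9.278; z_{0.33} = -0.4399, z_{0.72} = 0.5828.
σ = (9.278 − 8.455)/(0.5828 − (-0.4399)) = 0.804.
μ = 8.455 − (-0.4399)·0.804 = 8.809.

μ ≈ 8.809, σ ≈ 0.804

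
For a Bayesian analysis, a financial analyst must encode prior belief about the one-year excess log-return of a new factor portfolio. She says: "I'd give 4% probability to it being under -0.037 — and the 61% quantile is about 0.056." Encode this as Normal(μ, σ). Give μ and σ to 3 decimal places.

μ = 0.043, σ = 0.046

For Normal(μ,σ), the p-quantile is μ + z_p·σ. Here z_{0.04} = -1.751, z_{0.61} = 0.2793.
So -0.037 = μ − 1.751σ and 0.056 = μ + 0.2793σ.
Subtracting: σ = (0.056 − -0.037)/(0.2793 − (-1.751)) = 0.046.
Then μ = -0.037 − (-1.751)·0.046 = 0.043.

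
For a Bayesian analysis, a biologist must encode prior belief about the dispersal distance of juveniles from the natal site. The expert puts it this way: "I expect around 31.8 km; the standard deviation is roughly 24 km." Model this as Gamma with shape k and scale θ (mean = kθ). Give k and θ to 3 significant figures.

For Gamma(k, scale θ): mean = kθ, variance = kθ², so CV = 1/√k.
CV = SD/mean = 24/31.8 = 0.7547, hence k = 1/CV² = 1.76.
Then θ = mean/k = 31.8/1.76 = 18.1.

k ≈ 1.76, θ ≈ 18.1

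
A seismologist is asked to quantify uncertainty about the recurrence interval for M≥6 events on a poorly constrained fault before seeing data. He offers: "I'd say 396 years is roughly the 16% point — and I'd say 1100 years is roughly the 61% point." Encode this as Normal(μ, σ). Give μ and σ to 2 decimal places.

The p-quantile of Normal(μ,σ) is μ + z_p·σ, with z_{0.16} = -0.9945 and z_{0.61} = 0.2793.
Eliminate σ: μ = (z₂·x₁ − z₁·x₂)/(z₂ − z₁) = (0.2793·396 − (-0.9945)·1100)/1.274 = 945.62.
Then σ = (x₂ − x₁)/(z₂ − z₁) = (1100 − 396)/1.274 = 552.69.

μ = 945.62, σ = 552.69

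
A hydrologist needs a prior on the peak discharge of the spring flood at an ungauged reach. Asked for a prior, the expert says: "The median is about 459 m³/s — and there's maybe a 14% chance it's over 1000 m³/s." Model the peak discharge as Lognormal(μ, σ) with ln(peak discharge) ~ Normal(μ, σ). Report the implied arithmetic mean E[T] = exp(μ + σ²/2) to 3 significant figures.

If T ~ Lognormal(μ,σ) then ln T ~ Normal(μ,σ), so the p-quantile of ln T is μ + z_p·σ.
ln(459) = 6.129 and ln(1000) = 6.908; z_{0.5} = 0, z_{0.86} = 1.08.
σ = (6.908 − 6.129)/(1.08 − (0)) = 0.721.
μ = 6.129 − (0)·0.721 = 6.129.
E[T] = exp(μ + σ²/2) = exp(6.129 + 0.2598) = 595 m³/s.

E[T] ≈ 595 m³/s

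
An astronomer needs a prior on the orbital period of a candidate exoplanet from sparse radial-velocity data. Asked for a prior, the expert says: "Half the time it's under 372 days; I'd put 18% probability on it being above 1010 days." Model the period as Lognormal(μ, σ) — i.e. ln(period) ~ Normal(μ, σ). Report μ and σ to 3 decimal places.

μ ≈ 5.919, σ ≈ 1.091

If T ~ Lognormal(μ,σ) then ln T ~ Normal(μ,σ), so the p-quantile of ln T is μ + z_p·σ.
ln(372) = 5.919 and ln(1010) = 6.918; z_{0.5} = 0, z_{0.82} = 0.9154.
σ = (6.918 − 5.919)/(0.9154 − (0)) = 1.091.
μ = 5.919 − (0)·1.091 = 5.919.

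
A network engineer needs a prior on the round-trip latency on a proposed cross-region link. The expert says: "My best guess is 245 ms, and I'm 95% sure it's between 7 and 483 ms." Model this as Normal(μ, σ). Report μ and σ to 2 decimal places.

μ = 245.00, σ = 121.43

A symmetric 95% interval runs μ ± z·σ with z = 1.96.
Half-width = 238, so σ = 238/1.96 = 121.43.
μ is the stated best guess, 245.00.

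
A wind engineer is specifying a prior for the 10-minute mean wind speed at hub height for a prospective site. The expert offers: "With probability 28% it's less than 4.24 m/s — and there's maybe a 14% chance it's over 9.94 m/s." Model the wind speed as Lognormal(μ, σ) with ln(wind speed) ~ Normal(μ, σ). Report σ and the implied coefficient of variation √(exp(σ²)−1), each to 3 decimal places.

σ ≈ 0.512, CV ≈ 0.548

If T ~ Lognormal(μ,σ) then ln T ~ Normal(μ,σ), so the p-quantile of ln T is μ + z_p·σ.
ln(4.24) = 1.445 and ln(9.94) = 2.297; z_{0.28} = -0.5828, z_{0.86} = 1.08.
σ = (2.297 − 1.445)/(1.08 − (-0.5828)) = 0.512.
μ = 1.445 − (-0.5828)·0.512 = 1.743.
CV = √(exp(σ²)−1) = √(exp(0.2624)−1) = 0.548.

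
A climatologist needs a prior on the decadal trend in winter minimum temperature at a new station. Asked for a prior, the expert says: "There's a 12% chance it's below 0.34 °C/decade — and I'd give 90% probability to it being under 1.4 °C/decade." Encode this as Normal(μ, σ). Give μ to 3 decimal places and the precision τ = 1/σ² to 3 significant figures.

μ = 0.847, τ = 5.37

The p-quantile of Normal(μ,σ) is μ + z_p·σ, with z_{0.12} = -1.175 and z_{0.9} = 1.282.
Eliminate σ: μ = (z₂·x₁ − z₁·x₂)/(z₂ − z₁) = (1.282·0.34 − (-1.175)·1.4)/2.457 = 0.847.
Then σ = (x₂ − x₁)/(z₂ − z₁) = (1.4 − 0.34)/2.457 = 0.432.
Precision τ = 1/σ² = 1/0.4315² = 5.37.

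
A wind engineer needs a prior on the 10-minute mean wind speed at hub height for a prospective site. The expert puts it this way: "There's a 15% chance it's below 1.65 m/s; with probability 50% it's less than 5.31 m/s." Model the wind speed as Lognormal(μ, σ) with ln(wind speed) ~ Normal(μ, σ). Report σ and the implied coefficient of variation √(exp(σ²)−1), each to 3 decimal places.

σ ≈ 1.128, CV ≈ 1.602

If T ~ Lognormal(μ,σ) then ln T ~ Normal(μ,σ), so the p-quantile of ln T is μ + z_p·σ.
ln(1.65) = 0.5008 and ln(5.31) = 1.67; z_{0.15} = -1.036, z_{0.5} = 0.
σ = (1.67 − 0.5008)/(0 − (-1.036)) = 1.128.
μ = 0.5008 − (-1.036)·1.128 = 1.670.
CV = √(exp(σ²)−1) = √(exp(1.2718)−1) = 1.602.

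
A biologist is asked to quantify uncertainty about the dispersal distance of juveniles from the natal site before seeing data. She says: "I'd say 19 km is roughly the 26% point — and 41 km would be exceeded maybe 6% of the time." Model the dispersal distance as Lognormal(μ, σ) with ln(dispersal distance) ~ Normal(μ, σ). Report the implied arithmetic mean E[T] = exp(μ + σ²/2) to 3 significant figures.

E[T] ≈ 25.3 km

If T ~ Lognormal(μ,σ) then ln T ~ Normal(μ,σ), so the p-quantile of ln T is μ + z_p·σ.
ln(19) = 2.944 and ln(41) = 3.714; z_{0.26} = -0.6433, z_{0.94} = 1.555.
σ = (3.714 − 2.944)/(1.555 − (-0.6433)) = 0.350.
μ = 2.944 − (-0.6433)·0.350 = 3.170.
E[T] = exp(μ + σ²/2) = exp(3.170 + 0.0612) = 25.3 km.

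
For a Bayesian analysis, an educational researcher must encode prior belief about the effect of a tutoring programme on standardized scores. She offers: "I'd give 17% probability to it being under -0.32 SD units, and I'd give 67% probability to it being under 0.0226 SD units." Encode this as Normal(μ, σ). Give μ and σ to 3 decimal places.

The p-quantile of Normal(μ,σ) is μ + z_p·σ, with z_{0.17} = -0.9542 and z_{0.67} = 0.4399.
Eliminate σ: μ = (z₂·x₁ − z₁·x₂)/(z₂ − z₁) = (0.4399·-0.32 − (-0.9542)·0.0226)/1.394 = -0.086.
Then σ = (x₂ − x₁)/(z₂ − z₁) = (0.0226 − -0.32)/1.394 = 0.246.

μ = -0.086, σ = 0.246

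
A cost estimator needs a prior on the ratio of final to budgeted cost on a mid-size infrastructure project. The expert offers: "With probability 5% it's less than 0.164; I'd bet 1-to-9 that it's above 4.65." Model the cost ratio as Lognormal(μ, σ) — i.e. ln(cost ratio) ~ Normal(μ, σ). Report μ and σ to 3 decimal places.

μ ≈ 0.072, σ ≈ 1.143

If T ~ Lognormal(μ,σ) then ln T ~ Normal(μ,σ), so the p-quantile of ln T is μ + z_p·σ.
ln(0.164) = -1.808 and ln(4.65) = 1.537; z_{0.05} = -1.645, z_{0.9} = 1.282.
σ = (1.537 − -1.808)/(1.282 − (-1.645)) = 1.143.
μ = -1.808 − (-1.645)·1.143 = 0.072.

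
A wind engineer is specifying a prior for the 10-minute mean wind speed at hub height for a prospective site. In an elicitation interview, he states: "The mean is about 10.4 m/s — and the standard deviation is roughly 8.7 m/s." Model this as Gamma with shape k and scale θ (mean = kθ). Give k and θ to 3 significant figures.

k ≈ 1.43, θ ≈ 7.28

For Gamma(k, scale θ): mean = kθ, variance = kθ², so CV = 1/√k.
CV = SD/mean = 8.7/10.4 = 0.8365, hence k = 1/CV² = 1.43.
Then θ = mean/k = 10.4/1.43 = 7.28.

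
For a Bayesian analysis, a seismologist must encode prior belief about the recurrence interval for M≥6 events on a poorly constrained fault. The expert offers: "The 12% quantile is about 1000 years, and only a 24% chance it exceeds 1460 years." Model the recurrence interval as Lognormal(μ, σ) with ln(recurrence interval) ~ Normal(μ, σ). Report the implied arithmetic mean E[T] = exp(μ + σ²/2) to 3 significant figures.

E[T] ≈ 1290 years

If T ~ Lognormal(μ,σ) then ln T ~ Normal(μ,σ), so the p-quantile of ln T is μ + z_p·σ.
ln(1000) = 6.908 and ln(1460) = 7.286; z_{0.12} = -1.175, z_{0.76} = 0.7063.
σ = (7.286 − 6.908)/(0.7063 − (-1.175)) = 0.201.
μ = 6.908 − (-1.175)·0.201 = 7.144.
E[T] = exp(μ + σ²/2) = exp(7.144 + 0.0202) = 1290 years.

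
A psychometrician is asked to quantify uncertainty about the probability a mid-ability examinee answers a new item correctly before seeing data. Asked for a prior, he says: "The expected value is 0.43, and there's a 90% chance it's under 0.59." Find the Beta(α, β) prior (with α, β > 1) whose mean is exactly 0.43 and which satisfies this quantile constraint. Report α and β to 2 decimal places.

With mean 0.43 fixed, write α = 0.43s, β = 0.57s where s = α+β.
Need P(θ < 0.59) = 0.9 under Beta(0.43s, 0.57s). Normal approximation: (q−m)/√(m(1−m)/s) ≈ z_{0.9} = 1.28, so s ≈ 0.43·0.57·(1.28)²/(0.59−0.43)² = 15.7.
At s = 15.7: P(θ<0.59) ≈ 0.900. Adjusting to match 0.9 gives s ≈ 15.77.
So α = 0.43·15.77 ≈ 6.78, β = 0.57·15.77 ≈ 8.99.

α ≈ 6.78, β ≈ 8.99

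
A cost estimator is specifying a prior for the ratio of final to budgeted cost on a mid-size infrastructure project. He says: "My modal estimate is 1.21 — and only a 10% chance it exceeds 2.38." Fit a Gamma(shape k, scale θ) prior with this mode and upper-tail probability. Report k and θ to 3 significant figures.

k ≈ 5.19, θ ≈ 0.289

Gamma(k,θ) with k>1 has mode (k−1)θ, so θ = 1.21/(k−1).
Need P(X < 2.38) = 0.9 with θ tied to k this way. Start at k = 2, θ = 1.21: P(X<2.38) ≈ 0.585.
Too low — raise k to concentrate. Iterating converges to k ≈ 5.19.
Then θ = 1.21/(5.19−1) ≈ 0.289.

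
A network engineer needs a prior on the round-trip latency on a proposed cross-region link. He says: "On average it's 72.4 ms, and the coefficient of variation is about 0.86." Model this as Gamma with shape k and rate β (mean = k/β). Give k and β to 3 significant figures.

For Gamma(k, rate β): mean = k/β, variance = k/β², so CV = 1/√k.
CV = 0.86, hence k = 1/CV² = 1.35.
Then β = k/mean = 1.35/72.4 = 0.0187.

k ≈ 1.35, β ≈ 0.0187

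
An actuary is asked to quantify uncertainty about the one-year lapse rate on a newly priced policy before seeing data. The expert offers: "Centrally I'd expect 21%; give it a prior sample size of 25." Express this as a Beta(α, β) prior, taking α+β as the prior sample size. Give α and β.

α = 5.25, β = 19.75

Under the effective-sample-size interpretation, Beta(α, β) has prior mean α/(α+β) and prior sample size α+β.
So α+β = 25 and α/(α+β) = 0.21, giving α = 0.21·25 = 5.25 and β = 25 − 5.25 = 19.75.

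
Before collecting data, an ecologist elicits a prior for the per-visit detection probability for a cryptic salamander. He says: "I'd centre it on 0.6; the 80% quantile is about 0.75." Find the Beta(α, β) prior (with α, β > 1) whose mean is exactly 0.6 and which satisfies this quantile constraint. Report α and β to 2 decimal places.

With mean 0.6 fixed, write α = 0.6s, β = 0.4s where s = α+β.
Need P(θ < 0.75) = 0.8 under Beta(0.6s, 0.4s). Normal approximation: (q−m)/√(m(1−m)/s) ≈ z_{0.8} = 0.842, so s ≈ 0.6·0.4·(0.842)²/(0.75−0.6)² = 7.6.
At s = 7.6: P(θ<0.75) ≈ 0.795. Adjusting to match 0.8 gives s ≈ 7.82.
So α = 0.6·7.82 ≈ 4.69, β = 0.4·7.82 ≈ 3.13.

α ≈ 4.69, β ≈ 3.13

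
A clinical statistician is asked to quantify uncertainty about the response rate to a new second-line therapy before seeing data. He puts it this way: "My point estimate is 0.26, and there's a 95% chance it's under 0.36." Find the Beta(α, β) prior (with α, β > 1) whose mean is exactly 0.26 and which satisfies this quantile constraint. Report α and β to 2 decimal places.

With mean 0.26 fixed, write α = 0.26s, β = 0.74s where s = α+β.
Need P(θ < 0.36) = 0.95 under Beta(0.26s, 0.74s). Normal approximation: (q−m)/√(m(1−m)/s) ≈ z_{0.95} = 1.64, so s ≈ 0.26·0.74·(1.64)²/(0.36−0.26)² = 52.1.
At s = 52.1: P(θ<0.36) ≈ 0.943. Adjusting to match 0.95 gives s ≈ 56.38.
So α = 0.26·56.38 ≈ 14.66, β = 0.74·56.38 ≈ 41.72.

α ≈ 14.66, β ≈ 41.72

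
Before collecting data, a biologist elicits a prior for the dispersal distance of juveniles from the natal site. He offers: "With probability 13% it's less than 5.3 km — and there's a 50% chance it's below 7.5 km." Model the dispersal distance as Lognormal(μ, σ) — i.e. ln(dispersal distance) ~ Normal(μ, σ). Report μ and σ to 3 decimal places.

If T ~ Lognormal(μ,σ) then ln T ~ Normal(μ,σ), so the p-quantile of ln T is μ + z_p·σ.
ln(5.3) = 1.668 and ln(7.5) = 2.015; z_{0.13} = -1.126, z_{0.5} = 0.
σ = (2.015 − 1.668)/(0 − (-1.126)) = 0.308.
μ = 1.668 − (-1.126)·0.308 = 2.015.

μ ≈ 2.015, σ ≈ 0.308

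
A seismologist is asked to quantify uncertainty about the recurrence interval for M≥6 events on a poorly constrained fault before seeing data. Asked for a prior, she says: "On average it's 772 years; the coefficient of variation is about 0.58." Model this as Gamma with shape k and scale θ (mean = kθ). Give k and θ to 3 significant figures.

For Gamma(k, scale θ): mean = kθ, variance = kθ², so CV = 1/√k.
CV = 0.58, hence k = 1/CV² = 2.97.
Then θ = mean/k = 772/2.97 = 260.

k ≈ 2.97, θ ≈ 260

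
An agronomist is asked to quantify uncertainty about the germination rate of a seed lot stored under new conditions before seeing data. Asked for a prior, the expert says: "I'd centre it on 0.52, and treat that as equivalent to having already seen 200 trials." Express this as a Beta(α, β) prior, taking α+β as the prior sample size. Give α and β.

α = 104, β = 96

Under the effective-sample-size interpretation, Beta(α, β) has prior mean α/(α+β) and prior sample size α+β.
So α+β = 200 and α/(α+β) = 0.52, giving α = 0.52·200 = 104 and β = 200 − 104 = 96.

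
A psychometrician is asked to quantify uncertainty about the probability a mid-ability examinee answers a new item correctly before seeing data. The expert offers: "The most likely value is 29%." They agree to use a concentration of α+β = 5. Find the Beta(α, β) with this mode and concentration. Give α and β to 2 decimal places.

For α,β > 1 the Beta mode is (α−1)/(α+β−2). With α+β = 5, the mode is (α−1)/3.
Set (α−1)/3 = 0.29 → α = 1 + 0.29·3 = 1.87.
β = 5 − α = 3.13.

α = 1.87, β = 3.13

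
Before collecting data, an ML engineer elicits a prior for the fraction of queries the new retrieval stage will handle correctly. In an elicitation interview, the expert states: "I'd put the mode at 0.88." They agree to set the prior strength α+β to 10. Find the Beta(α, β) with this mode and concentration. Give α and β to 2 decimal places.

α = 8.04, β = 1.96

For α,β > 1 the Beta mode is (α−1)/(α+β−2). With α+β = 10, the mode is (α−1)/8.
Set (α−1)/8 = 0.88 → α = 1 + 0.88·8 = 8.04.
β = 10 − α = 1.96.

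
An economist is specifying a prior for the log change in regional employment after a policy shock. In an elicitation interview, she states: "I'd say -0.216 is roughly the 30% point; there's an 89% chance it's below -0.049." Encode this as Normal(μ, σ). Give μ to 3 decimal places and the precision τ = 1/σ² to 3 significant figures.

The p-quantile of Normal(μ,σ) is μ + z_p·σ, with z_{0.3} = -0.5244 and z_{0.89} = 1.227.
Eliminate σ: μ = (z₂·x₁ − z₁·x₂)/(z₂ − z₁) = (1.227·-0.216 − (-0.5244)·-0.049)/1.751 = -0.166.
Then σ = (x₂ − x₁)/(z₂ − z₁) = (-0.049 − -0.216)/1.751 = 0.095.
Precision τ = 1/σ² = 1/0.09538² = 110.

μ = -0.166, τ = 110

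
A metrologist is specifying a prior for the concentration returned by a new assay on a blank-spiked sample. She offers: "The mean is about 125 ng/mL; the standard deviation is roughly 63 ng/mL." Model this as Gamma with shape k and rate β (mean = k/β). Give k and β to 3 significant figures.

k ≈ 3.94, β ≈ 0.0315

For Gamma(k, rate β): mean = k/β, variance = k/β², so CV = 1/√k.
CV = SD/mean = 63/125 = 0.504, hence k = 1/CV² = 3.94.
Then β = k/mean = 3.94/125 = 0.0315.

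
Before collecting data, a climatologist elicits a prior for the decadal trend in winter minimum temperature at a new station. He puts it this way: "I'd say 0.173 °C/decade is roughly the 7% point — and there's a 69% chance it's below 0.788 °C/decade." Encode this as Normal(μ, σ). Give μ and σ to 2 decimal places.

μ = 0.63, σ = 0.31

For Normal(μ,σ), the p-quantile is μ + z_p·σ. Here z_{0.07} = -1.476, z_{0.69} = 0.4959.
So 0.173 = μ − 1.476σ and 0.788 = μ + 0.4959σ.
Subtracting: σ = (0.788 − 0.173)/(0.4959 − (-1.476)) = 0.31.
Then μ = 0.173 − (-1.476)·0.31 = 0.63.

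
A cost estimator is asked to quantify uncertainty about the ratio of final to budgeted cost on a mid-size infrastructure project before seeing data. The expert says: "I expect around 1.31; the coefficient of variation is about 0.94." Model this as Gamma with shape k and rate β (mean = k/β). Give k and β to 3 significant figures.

For Gamma(k, rate β): mean = k/β, variance = k/β², so CV = 1/√k.
CV = 0.94, hence k = 1/CV² = 1.13.
Then β = k/mean = 1.13/1.31 = 0.864.

k ≈ 1.13, β ≈ 0.864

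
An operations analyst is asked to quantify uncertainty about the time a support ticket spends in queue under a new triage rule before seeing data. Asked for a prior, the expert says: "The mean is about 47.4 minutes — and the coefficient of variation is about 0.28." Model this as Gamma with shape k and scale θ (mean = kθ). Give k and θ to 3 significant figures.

For Gamma(k, scale θ): mean = kθ, variance = kθ², so CV = 1/√k.
CV = 0.28, hence k = 1/CV² = 12.8.
Then θ = mean/k = 47.4/12.8 = 3.72.

k ≈ 12.8, θ ≈ 3.72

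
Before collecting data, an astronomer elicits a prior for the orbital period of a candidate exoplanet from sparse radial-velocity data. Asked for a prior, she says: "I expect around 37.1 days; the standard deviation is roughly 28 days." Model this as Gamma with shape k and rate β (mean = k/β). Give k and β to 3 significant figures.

k ≈ 1.76, β ≈ 0.0473

For Gamma(k, rate β): mean = k/β, variance = k/β², so CV = 1/√k.
CV = SD/mean = 28/37.1 = 0.7547, hence k = 1/CV² = 1.76.
Then β = k/mean = 1.76/37.1 = 0.0473.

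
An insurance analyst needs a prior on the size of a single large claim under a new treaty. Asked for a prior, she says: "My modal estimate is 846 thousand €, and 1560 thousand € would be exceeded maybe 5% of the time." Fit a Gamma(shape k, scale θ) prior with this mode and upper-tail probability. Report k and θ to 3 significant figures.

Gamma(k,θ) with k>1 has mode (k−1)θ, so θ = 846/(k−1).
Need P(X < 1560) = 0.95 with θ tied to k this way. Start at k = 2, θ = 846: P(X<1560) ≈ 0.550.
Too low — raise k to concentrate. Iterating converges to k ≈ 8.43.
Then θ = 846/(8.43−1) ≈ 114.

k ≈ 8.43, θ ≈ 114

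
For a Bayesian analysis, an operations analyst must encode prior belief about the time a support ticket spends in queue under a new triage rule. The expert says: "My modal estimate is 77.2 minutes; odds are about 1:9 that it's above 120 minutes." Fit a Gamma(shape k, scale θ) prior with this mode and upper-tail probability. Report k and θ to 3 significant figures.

Gamma(k,θ) with k>1 has mode (k−1)θ, so θ = 77.2/(k−1).
Need P(X < 120) = 0.9 with θ tied to k this way. Start at k = 2, θ = 77.2: P(X<120) ≈ 0.460.
Too low — raise k to concentrate. Iterating converges to k ≈ 10.6.
Then θ = 77.2/(10.6−1) ≈ 8.03.

k ≈ 10.6, θ ≈ 8.03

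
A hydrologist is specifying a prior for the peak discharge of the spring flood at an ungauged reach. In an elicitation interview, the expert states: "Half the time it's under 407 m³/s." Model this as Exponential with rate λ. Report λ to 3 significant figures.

λ ≈ 0.0017

Exponential median = ln 2 / λ, so λ = ln 2 / 407.0 = 0.0017.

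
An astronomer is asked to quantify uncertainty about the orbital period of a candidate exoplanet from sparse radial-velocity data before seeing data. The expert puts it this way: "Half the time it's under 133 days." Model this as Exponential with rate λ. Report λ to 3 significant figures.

Exponential median = ln 2 / λ, so λ = ln 2 / 133.0 = 0.00521.

λ ≈ 0.00521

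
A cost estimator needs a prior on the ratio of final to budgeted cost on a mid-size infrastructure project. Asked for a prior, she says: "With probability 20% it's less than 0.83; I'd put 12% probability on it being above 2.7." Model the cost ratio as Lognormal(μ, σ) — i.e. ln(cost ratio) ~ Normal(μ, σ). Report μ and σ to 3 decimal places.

If T ~ Lognormal(μ,σ) then ln T ~ Normal(μ,σ), so the p-quantile of ln T is μ + z_p·σ.
ln(0.83) = -0.1863 and ln(2.7) = 0.9933; z_{0.2} = -0.8416, z_{0.88} = 1.175.
σ = (0.9933 − -0.1863)/(1.175 − (-0.8416)) = 0.585.
μ = -0.1863 − (-0.8416)·0.585 = 0.306.

μ ≈ 0.306, σ ≈ 0.585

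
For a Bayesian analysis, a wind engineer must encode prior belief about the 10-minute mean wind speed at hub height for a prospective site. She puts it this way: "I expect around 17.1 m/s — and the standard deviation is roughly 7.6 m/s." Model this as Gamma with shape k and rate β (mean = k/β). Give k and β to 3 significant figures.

For Gamma(k, rate β): mean = k/β, variance = k/β², so CV = 1/√k.
CV = SD/mean = 7.6/17.1 = 0.4444, hence k = 1/CV² = 5.06.
Then β = k/mean = 5.06/17.1 = 0.296.

k ≈ 5.06, β ≈ 0.296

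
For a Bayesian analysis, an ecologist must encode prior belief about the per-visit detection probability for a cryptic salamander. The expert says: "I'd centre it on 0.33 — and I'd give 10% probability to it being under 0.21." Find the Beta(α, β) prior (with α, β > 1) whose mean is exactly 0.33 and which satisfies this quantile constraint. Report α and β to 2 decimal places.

With mean 0.33 fixed, write α = 0.33s, β = 0.67s where s = α+β.
Need P(θ < 0.21) = 0.1 under Beta(0.33s, 0.67s). Normal approximation: (q−m)/√(m(1−m)/s) ≈ z_{0.1} = -1.28, so s ≈ 0.33·0.67·(-1.28)²/(0.21−0.33)² = 25.2.
At s = 25.2: P(θ<0.21) ≈ 0.091. Adjusting to match 0.1 gives s ≈ 23.38.
So α = 0.33·23.38 ≈ 7.72, β = 0.67·23.38 ≈ 15.67.

α ≈ 7.72, β ≈ 15.67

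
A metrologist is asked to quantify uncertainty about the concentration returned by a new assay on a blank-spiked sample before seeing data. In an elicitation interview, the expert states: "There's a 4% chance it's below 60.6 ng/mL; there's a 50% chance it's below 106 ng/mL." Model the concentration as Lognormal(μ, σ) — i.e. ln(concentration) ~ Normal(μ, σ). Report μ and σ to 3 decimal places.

μ ≈ 4.663, σ ≈ 0.319

If T ~ Lognormal(μ,σ) then ln T ~ Normal(μ,σ), so the p-quantile of ln T is μ + z_p·σ.
ln(60.6) = 4.104 and ln(106) = 4.663; z_{0.04} = -1.751, z_{0.5} = 0.
σ = (4.663 − 4.104)/(0 − (-1.751)) = 0.319.
μ = 4.104 − (-1.751)·0.319 = 4.663.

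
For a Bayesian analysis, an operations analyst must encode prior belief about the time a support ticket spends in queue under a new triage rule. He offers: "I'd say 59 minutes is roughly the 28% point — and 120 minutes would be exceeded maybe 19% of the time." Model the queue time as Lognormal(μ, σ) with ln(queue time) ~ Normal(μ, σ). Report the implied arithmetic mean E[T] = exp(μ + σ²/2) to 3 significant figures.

E[T] ≈ 88.1 minutes

If T ~ Lognormal(μ,σ) then ln T ~ Normal(μ,σ), so the p-quantile of ln T is μ + z_p·σ.
ln(59) = 4.078 and ln(120) = 4.787; z_{0.28} = -0.5828, z_{0.81} = 0.8779.
σ = (4.787 − 4.078)/(0.8779 − (-0.5828)) = 0.486.
μ = 4.078 − (-0.5828)·0.486 = 4.361.
E[T] = exp(μ + σ²/2) = exp(4.361 + 0.1181) = 88.1 minutes.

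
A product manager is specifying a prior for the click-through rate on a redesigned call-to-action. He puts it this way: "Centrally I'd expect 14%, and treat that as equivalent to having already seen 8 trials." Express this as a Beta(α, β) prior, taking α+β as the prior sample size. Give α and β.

Under the effective-sample-size interpretation, Beta(α, β) has prior mean α/(α+β) and prior sample size α+β.
So α+β = 8 and α/(α+β) = 0.14, giving α = 0.14·8 = 1.12 and β = 8 − 1.12 = 6.88.

α = 1.12, β = 6.88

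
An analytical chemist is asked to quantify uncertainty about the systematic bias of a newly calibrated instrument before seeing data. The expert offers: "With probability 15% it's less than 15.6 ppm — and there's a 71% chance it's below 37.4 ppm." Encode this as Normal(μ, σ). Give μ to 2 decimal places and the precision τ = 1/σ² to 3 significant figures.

The p-quantile of Normal(μ,σ) is μ + z_p·σ, with z_{0.15} = -1.036 and z_{0.71} = 0.5534.
Eliminate σ: μ = (z₂·x₁ − z₁·x₂)/(z₂ − z₁) = (0.5534·15.6 − (-1.036)·37.4)/1.59 = 29.81.
Then σ = (x₂ − x₁)/(z₂ − z₁) = (37.4 − 15.6)/1.59 = 13.71.
Precision τ = 1/σ² = 1/13.71² = 0.00532.

μ = 29.81, τ = 0.00532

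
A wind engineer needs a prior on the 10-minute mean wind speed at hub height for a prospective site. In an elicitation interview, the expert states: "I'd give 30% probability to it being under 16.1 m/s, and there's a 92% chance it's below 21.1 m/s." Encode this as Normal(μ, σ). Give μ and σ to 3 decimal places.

The p-quantile of Normal(μ,σ) is μ + z_p·σ, with z_{0.3} = -0.5244 and z_{0.92} = 1.405.
Eliminate σ: μ = (z₂·x₁ − z₁·x₂)/(z₂ − z₁) = (1.405·16.1 − (-0.5244)·21.1)/1.929 = 17.459.
Then σ = (x₂ − x₁)/(z₂ − z₁) = (21.1 − 16.1)/1.929 = 2.591.

μ = 17.459, σ = 2.591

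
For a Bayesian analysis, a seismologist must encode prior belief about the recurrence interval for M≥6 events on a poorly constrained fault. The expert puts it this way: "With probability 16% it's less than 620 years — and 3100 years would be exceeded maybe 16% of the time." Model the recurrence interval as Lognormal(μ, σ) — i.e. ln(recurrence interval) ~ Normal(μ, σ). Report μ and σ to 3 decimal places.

If T ~ Lognormal(μ,σ) then ln T ~ Normal(μ,σ), so the p-quantile of ln T is μ + z_p·σ.
ln(620) = 6.43 and ln(3100) = 8.039; z_{0.16} = -0.9945, z_{0.84} = 0.9945.
σ = (8.039 − 6.43)/(0.9945 − (-0.9945)) = 0.809.
μ = 6.43 − (-0.9945)·0.809 = 7.234.

μ ≈ 7.234, σ ≈ 0.809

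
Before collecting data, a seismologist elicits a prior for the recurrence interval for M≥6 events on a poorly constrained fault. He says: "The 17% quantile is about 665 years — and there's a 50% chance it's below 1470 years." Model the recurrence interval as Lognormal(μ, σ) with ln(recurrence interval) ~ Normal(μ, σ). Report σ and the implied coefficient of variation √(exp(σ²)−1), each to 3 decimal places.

If T ~ Lognormal(μ,σ) then ln T ~ Normal(μ,σ), so the p-quantile of ln T is μ + z_p·σ.
ln(665) = 6.5 and ln(1470) = 7.293; z_{0.17} = -0.9542, z_{0.5} = 0.
σ = (7.293 − 6.5)/(0 − (-0.9542)) = 0.831.
μ = 6.5 − (-0.9542)·0.831 = 7.293.
CV = √(exp(σ²)−1) = √(exp(0.6911)−1) = 0.998.

σ ≈ 0.831, CV ≈ 0.998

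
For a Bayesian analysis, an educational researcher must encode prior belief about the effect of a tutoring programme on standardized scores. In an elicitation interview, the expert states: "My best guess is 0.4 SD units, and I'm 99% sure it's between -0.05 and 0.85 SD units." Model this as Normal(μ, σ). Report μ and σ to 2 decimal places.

μ = 0.40, σ = 0.17

A symmetric 99% interval runs μ ± z·σ with z = 2.576.
Half-width = 0.45, so σ = 0.45/2.576 = 0.17.
μ is the stated best guess, 0.40.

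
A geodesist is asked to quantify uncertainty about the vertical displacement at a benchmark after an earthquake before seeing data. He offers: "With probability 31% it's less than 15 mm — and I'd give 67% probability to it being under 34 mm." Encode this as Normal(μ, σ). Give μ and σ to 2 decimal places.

μ = 25.07, σ = 20.30

The p-quantile of Normal(μ,σ) is μ + z_p·σ, with z_{0.31} = -0.4959 and z_{0.67} = 0.4399.
Eliminate σ: μ = (z₂·x₁ − z₁·x₂)/(z₂ − z₁) = (0.4399·15 − (-0.4959)·34)/0.9358 = 25.07.
Then σ = (x₂ − x₁)/(z₂ − z₁) = (34 − 15)/0.9358 = 20.30.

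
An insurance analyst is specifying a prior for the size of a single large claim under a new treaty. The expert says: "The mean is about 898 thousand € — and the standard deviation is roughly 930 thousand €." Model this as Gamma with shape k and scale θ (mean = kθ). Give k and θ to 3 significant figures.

k ≈ 0.932, θ ≈ 963

For Gamma(k, scale θ): mean = kθ, variance = kθ², so CV = 1/√k.
CV = SD/mean = 930/898 = 1.036, hence k = 1/CV² = 0.932.
Then θ = mean/k = 898/0.932 = 963.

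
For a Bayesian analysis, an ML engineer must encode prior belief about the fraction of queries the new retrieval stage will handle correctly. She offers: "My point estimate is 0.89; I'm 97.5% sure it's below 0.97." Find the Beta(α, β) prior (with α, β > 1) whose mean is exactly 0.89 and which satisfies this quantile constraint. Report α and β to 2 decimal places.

With mean 0.89 fixed, write α = 0.89s, β = 0.11s where s = α+β.
Need P(θ < 0.97) = 0.975 under Beta(0.89s, 0.11s). Normal approximation: (q−m)/√(m(1−m)/s) ≈ z_{0.975} = 1.96, so s ≈ 0.89·0.11·(1.96)²/(0.97−0.89)² = 58.8.
At s = 58.8: P(θ<0.97) ≈ 0.996. Adjusting to match 0.975 gives s ≈ 34.10.
So α = 0.89·34.10 ≈ 30.35, β = 0.11·34.10 ≈ 3.75.

α ≈ 30.35, β ≈ 3.75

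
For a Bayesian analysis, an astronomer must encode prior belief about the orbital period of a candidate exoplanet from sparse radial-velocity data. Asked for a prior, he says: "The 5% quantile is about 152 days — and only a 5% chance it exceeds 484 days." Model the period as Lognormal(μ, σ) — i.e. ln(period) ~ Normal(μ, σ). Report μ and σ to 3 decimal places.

μ ≈ 5.603, σ ≈ 0.352

If T ~ Lognormal(μ,σ) then ln T ~ Normal(μ,σ), so the p-quantile of ln T is μ + z_p·σ.
ln(152) = 5.024 and ln(484) = 6.182; z_{0.05} = -1.645, z_{0.95} = 1.645.
σ = (6.182 − 5.024)/(1.645 − (-1.645)) = 0.352.
μ = 5.024 − (-1.645)·0.352 = 5.603.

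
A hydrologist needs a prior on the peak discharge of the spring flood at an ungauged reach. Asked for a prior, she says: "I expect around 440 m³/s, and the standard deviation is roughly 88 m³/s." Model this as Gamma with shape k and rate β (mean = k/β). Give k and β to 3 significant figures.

For Gamma(k, rate β): mean = k/β, variance = k/β², so CV = 1/√k.
CV = SD/mean = 88/440 = 0.2, hence k = 1/CV² = 25.
Then β = k/mean = 25/440 = 0.0568.

k ≈ 25, β ≈ 0.0568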